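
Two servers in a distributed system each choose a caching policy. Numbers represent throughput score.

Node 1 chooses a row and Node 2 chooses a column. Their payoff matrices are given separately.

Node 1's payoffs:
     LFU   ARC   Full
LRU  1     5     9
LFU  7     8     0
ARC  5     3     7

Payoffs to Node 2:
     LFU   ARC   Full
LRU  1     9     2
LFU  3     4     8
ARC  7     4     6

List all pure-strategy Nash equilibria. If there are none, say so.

none

For each player, find the best response to each opponent profile; mutual best responses are the pure NE.
Node 1 against LFU: payoffs 1, 7, 5 → best response LFU.
Node 1 against ARC: payoffs 5, 8, 3 → best response LFU.
Node 1 against Full: payoffs 9, 0, 7 → best response LRU.
Node 2 against LRU: payoffs 1, 9, 2 → best response ARC.
Node 2 against LFU: payoffs 3, 4, 8 → best response Full.
Node 2 against ARC: payoffs 7, 4, 6 → best response LFU.
No profile is a mutual best response for all players.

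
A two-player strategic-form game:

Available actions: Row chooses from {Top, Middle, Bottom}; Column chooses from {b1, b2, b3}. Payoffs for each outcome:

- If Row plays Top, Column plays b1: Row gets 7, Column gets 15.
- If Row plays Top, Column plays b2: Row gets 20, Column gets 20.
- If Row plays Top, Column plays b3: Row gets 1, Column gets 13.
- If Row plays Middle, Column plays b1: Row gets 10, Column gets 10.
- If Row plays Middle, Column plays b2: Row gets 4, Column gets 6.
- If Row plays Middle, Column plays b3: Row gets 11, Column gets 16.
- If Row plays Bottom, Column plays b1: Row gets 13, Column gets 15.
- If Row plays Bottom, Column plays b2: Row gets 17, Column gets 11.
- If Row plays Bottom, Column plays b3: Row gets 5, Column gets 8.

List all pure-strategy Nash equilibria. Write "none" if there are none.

The pure Nash equilibria are (Top, b2), (Middle, b3), (Bottom, b1).

Row against b1: payoffs 7, 10, 13 → best response Bottom.
Row against b2: payoffs 20, 4, 17 → best response Top.
Row against b3: payoffs 1, 11, 5 → best response Middle.
Column against Top: payoffs 15, 20, 13 → best response b2.
Column against Middle: payoffs 10, 6, 16 → best response b3.
Column against Bottom: payoffs 15, 11, 8 → best response b1.
Mutual best responses: (Top, b2); (Middle, b3); (Bottom, b1).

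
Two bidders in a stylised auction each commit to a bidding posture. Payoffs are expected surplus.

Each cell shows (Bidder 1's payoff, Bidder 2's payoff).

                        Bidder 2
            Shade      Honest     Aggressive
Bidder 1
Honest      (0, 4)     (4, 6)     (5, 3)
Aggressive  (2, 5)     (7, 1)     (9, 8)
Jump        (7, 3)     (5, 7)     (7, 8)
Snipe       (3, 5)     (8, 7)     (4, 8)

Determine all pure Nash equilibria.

(Honest, Shade): Bidder 1 can switch to Aggressive (0 → 2). Not NE.
(Honest, Honest): Bidder 1 can switch to Aggressive (4 → 7). Not NE.
(Honest, Aggressive): Bidder 1 can switch to Aggressive (5 → 9). Not NE.
(Aggressive, Shade): Bidder 1 can switch to Jump (2 → 7). Not NE.
(Aggressive, Honest): Bidder 1 can switch to Snipe (7 → 8). Not NE.
(Aggressive, Aggressive): Bidder 1 gets 9, best alternative 7; Bidder 2 gets 8, best alternative 5. No profitable deviation — NE.
(Jump, Shade): Bidder 2 can switch to Honest (3 → 7). Not NE.
(Jump, Honest): Bidder 1 can switch to Aggressive (5 → 7). Not NE.
(Jump, Aggressive): Bidder 1 can switch to Aggressive (7 → 9). Not NE.
(Snipe, Shade): Bidder 1 can switch to Jump (3 → 7). Not NE.
(Snipe, Honest): Bidder 2 can switch to Aggressive (7 → 8). Not NE.
(Snipe, Aggressive): Bidder 1 can switch to Honest (4 → 5). Not NE.

(Aggressive, Aggressive)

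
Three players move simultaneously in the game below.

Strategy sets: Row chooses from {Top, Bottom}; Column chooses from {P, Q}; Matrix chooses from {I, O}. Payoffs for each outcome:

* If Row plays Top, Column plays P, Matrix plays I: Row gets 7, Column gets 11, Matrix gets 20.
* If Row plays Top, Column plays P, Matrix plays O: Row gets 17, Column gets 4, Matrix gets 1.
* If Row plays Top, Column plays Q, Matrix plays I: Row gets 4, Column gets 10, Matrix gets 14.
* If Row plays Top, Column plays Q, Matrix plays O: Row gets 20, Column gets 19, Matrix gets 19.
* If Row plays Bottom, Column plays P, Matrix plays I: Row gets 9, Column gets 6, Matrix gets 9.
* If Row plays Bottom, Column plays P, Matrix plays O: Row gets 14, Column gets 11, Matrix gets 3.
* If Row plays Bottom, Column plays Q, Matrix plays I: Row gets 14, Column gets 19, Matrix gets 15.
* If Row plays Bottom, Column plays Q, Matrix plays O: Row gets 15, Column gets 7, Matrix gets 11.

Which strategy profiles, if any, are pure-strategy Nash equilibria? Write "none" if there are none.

Pure-strategy Nash equilibria: (Top, Q, O), (Bottom, Q, I)

Mark each player's best response to every combination of opponents' strategies; a profile where every player is best-responding is a pure Nash equilibrium.
Row against (P, I): payoffs 7, 9 → best response Bottom.
Row against (P, O): payoffs 17, 14 → best response Top.
Row against (Q, I): payoffs 4, 14 → best response Bottom.
Row against (Q, O): payoffs 20, 15 → best response Top.
Column against (Top, I): payoffs 11, 10 → best response P.
Column against (Top, O): payoffs 4, 19 → best response Q.
Column against (Bottom, I): payoffs 6, 19 → best response Q.
Column against (Bottom, O): payoffs 11, 7 → best response P.
Matrix against (Top, P): payoffs 20, 1 → best response I.
Matrix against (Top, Q): payoffs 14, 19 → best response O.
Matrix against (Bottom, P): payoffs 9, 3 → best response I.
Matrix against (Bottom, Q): payoffs 15, 11 → best response I.
Mutual best responses: (Top, Q, O); (Bottom, Q, I).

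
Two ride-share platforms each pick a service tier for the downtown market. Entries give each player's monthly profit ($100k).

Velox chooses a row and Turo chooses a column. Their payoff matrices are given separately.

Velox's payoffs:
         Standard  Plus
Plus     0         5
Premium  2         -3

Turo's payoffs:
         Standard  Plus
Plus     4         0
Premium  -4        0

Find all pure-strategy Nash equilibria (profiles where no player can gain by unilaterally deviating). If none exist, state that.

No pure-strategy Nash equilibrium.

(Plus, Standard): Velox can switch to Premium (0 → 2). Not NE.
(Plus, Plus): Turo can switch to Standard (0 → 4). Not NE.
(Premium, Standard): Turo can switch to Plus (-4 → 0). Not NE.
(Premium, Plus): Velox can switch to Plus (-3 → 5). Not NE.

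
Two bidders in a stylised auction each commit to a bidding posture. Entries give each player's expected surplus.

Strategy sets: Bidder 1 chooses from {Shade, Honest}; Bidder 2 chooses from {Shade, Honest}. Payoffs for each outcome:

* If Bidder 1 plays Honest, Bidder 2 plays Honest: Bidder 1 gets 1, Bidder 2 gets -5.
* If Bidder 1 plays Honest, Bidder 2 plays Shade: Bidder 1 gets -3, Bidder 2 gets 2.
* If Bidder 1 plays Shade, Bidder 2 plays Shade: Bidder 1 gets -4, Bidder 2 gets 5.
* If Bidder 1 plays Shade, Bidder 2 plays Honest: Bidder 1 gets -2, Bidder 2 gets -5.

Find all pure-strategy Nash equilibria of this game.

(Honest, Shade)

(Shade, Shade): Bidder 1 can switch to Honest (-4 → -3). Not NE.
(Shade, Honest): Bidder 1 can switch to Honest (-2 → 1). Not NE.
(Honest, Shade): Bidder 1 gets -3, best alternative -4; Bidder 2 gets 2, best alternative -5. No profitable deviation — NE.
(Honest, Honest): Bidder 2 can switch to Shade (-5 → 2). Not NE.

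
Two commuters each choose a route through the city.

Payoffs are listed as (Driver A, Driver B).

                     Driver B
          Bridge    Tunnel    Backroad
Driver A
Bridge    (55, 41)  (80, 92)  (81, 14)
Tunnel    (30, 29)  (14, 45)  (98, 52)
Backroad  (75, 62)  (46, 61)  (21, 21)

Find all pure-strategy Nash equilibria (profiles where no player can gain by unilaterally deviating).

(Bridge, Tunnel); (Tunnel, Backroad); (Backroad, Bridge)

(Bridge, Bridge): Driver A can switch to Backroad (55 → 75). Not NE.
(Bridge, Tunnel): Driver A gets 80, best alternative 46; Driver B gets 92, best alternative 41. No profitable deviation — NE.
(Bridge, Backroad): Driver A can switch to Tunnel (81 → 98). Not NE.
(Tunnel, Bridge): Driver A can switch to Bridge (30 → 55). Not NE.
(Tunnel, Tunnel): Driver A can switch to Bridge (14 → 80). Not NE.
(Tunnel, Backroad): Driver A gets 98, best alternative 81; Driver B gets 52, best alternative 45. No profitable deviation — NE.
(Backroad, Bridge): Driver A gets 75, best alternative 55; Driver B gets 62, best alternative 61. No profitable deviation — NE.
(Backroad, Tunnel): Driver A can switch to Bridge (46 → 80). Not NE.
(Backroad, Backroad): Driver A can switch to Bridge (21 → 81). Not NE.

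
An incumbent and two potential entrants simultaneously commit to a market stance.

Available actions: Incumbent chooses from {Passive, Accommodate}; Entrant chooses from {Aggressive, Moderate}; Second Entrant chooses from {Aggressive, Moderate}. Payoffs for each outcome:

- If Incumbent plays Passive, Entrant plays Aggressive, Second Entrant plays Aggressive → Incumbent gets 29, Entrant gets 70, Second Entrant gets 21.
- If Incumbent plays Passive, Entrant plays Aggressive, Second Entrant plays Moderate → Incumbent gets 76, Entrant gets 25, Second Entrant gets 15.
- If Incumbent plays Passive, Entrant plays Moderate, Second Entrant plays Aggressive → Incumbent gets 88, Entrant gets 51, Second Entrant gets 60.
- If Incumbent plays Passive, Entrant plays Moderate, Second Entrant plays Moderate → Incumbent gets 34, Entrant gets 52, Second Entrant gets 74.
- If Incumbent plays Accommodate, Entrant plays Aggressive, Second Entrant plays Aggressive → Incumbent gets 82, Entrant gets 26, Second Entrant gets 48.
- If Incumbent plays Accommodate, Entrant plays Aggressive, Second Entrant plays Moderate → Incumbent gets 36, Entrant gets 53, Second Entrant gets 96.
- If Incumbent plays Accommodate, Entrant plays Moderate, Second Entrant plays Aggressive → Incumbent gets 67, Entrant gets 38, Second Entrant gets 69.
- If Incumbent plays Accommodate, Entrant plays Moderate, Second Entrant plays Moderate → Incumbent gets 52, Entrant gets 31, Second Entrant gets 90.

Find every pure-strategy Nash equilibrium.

This game has no pure Nash equilibrium.

For each player, find the best response to each opponent profile; mutual best responses are the pure NE.
Incumbent against (Aggressive, Aggressive): payoffs 29, 82 → best response Accommodate.
Incumbent against (Aggressive, Moderate): payoffs 76, 36 → best response Passive.
Incumbent against (Moderate, Aggressive): payoffs 88, 67 → best response Passive.
Incumbent against (Moderate, Moderate): payoffs 34, 52 → best response Accommodate.
Entrant against (Passive, Aggressive): payoffs 70, 51 → best response Aggressive.
Entrant against (Passive, Moderate): payoffs 25, 52 → best response Moderate.
Entrant against (Accommodate, Aggressive): payoffs 26, 38 → best response Moderate.
Entrant against (Accommodate, Moderate): payoffs 53, 31 → best response Aggressive.
Second Entrant against (Passive, Aggressive): payoffs 21, 15 → best response Aggressive.
Second Entrant against (Passive, Moderate): payoffs 60, 74 → best response Moderate.
Second Entrant against (Accommodate, Aggressive): payoffs 48, 96 → best response Moderate.
Second Entrant against (Accommodate, Moderate): payoffs 69, 90 → best response Moderate.
No profile is a mutual best response for all players.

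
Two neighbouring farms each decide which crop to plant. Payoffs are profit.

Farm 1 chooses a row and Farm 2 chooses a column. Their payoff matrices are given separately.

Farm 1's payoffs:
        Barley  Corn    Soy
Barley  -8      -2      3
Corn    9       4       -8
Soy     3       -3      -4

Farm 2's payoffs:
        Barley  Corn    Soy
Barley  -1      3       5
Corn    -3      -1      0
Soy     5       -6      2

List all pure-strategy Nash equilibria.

(Barley, Barley): Farm 1 can switch to Corn (-8 → 9). Not NE.
(Barley, Corn): Farm 1 can switch to Corn (-2 → 4). Not NE.
(Barley, Soy): Farm 1 gets 3, best alternative -4; Farm 2 gets 5, best alternative 3. No profitable deviation — NE.
(Corn, Barley): Farm 2 can switch to Corn (-3 → -1). Not NE.
(Corn, Corn): Farm 2 can switch to Soy (-1 → 0). Not NE.
(Corn, Soy): Farm 1 can switch to Barley (-8 → 3). Not NE.
(Soy, Barley): Farm 1 can switch to Corn (3 → 9). Not NE.
(Soy, Corn): Farm 1 can switch to Barley (-3 → -2). Not NE.
(Soy, Soy): Farm 1 can switch to Barley (-4 → 3). Not NE.

Pure NE: (Barley, Soy)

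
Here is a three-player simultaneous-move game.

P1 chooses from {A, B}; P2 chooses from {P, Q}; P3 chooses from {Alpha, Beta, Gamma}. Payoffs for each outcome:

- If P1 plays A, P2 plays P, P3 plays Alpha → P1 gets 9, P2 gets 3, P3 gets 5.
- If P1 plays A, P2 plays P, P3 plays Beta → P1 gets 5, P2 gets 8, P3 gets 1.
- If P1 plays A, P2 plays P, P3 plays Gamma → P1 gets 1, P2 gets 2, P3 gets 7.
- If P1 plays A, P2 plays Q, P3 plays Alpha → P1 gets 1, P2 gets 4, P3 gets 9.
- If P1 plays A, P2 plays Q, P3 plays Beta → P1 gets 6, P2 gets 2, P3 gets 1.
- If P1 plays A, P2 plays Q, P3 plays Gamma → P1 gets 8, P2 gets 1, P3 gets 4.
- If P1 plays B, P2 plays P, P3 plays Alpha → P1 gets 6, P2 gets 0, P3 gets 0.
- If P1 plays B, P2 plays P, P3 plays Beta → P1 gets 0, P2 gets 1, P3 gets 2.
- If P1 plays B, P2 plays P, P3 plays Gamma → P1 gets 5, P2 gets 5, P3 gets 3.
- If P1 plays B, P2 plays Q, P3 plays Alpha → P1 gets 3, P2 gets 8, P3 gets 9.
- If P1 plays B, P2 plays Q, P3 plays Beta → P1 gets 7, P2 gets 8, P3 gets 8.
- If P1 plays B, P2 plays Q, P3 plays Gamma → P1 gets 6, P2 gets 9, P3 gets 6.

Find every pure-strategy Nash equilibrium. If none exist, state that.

(A, P, Alpha): P2 can switch to Q (3 → 4). Not NE.
(A, P, Beta): P3 can switch to Alpha (1 → 5). Not NE.
(A, P, Gamma): P1 can switch to B (1 → 5). Not NE.
(A, Q, Alpha): P1 can switch to B (1 → 3). Not NE.
(A, Q, Beta): P1 can switch to B (6 → 7). Not NE.
(A, Q, Gamma): P2 can switch to P (1 → 2). Not NE.
(B, P, Alpha): P1 can switch to A (6 → 9). Not NE.
(B, P, Beta): P1 can switch to A (0 → 5). Not NE.
(B, Q, Alpha): P1 gets 3, best alternative 1; P2 gets 8, best alternative 0; P3 gets 9, best alternative 8. No profitable deviation — NE.
(The remaining 3 profiles each have a profitable deviation by the same check.)

Pure NE: (B, Q, Alpha)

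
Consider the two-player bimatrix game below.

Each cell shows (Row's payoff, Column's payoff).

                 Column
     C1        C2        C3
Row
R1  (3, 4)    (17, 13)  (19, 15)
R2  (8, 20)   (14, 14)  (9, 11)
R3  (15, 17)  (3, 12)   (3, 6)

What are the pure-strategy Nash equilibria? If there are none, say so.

The pure Nash equilibria are (R1, C3) and (R3, C1).

Mark each player's best response to every combination of opponents' strategies; a profile where every player is best-responding is a pure Nash equilibrium.
Row against C1: payoffs 3, 8, 15 → best response R3.
Row against C2: payoffs 17, 14, 3 → best response R1.
Row against C3: payoffs 19, 9, 3 → best response R1.
Column against R1: payoffs 4, 13, 15 → best response C3.
Column against R2: payoffs 20, 14, 11 → best response C1.
Column against R3: payoffs 17, 12, 6 → best response C1.
Mutual best responses: (R1, C3); (R3, C1).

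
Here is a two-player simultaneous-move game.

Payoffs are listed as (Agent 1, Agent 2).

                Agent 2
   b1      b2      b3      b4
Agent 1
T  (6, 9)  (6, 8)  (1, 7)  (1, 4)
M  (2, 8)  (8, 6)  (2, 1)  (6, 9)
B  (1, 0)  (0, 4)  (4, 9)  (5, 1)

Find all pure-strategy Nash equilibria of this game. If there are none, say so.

Agent 1 against b1: payoffs 6, 2, 1 → best response T.
Agent 1 against b2: payoffs 6, 8, 0 → best response M.
Agent 1 against b3: payoffs 1, 2, 4 → best response B.
Agent 1 against b4: payoffs 1, 6, 5 → best response M.
Agent 2 against T: payoffs 9, 8, 7, 4 → best response b1.
Agent 2 against M: payoffs 8, 6, 1, 9 → best response b4.
Agent 2 against B: payoffs 0, 4, 9, 1 → best response b3.
Mutual best responses: (T, b1); (M, b4); (B, b3).

Pure-strategy Nash equilibria: (T, b1) and (M, b4) and (B, b3)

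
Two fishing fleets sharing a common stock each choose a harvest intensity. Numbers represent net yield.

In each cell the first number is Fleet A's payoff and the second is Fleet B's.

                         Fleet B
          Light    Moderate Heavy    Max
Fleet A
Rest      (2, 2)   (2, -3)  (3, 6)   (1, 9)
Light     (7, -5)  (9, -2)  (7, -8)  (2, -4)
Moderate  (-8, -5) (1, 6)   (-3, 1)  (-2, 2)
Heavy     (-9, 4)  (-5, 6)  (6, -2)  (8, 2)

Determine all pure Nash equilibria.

The unique pure-strategy Nash equilibrium is (Light, Moderate).

Fleet A against Light: payoffs 2, 7, -8, -9 → best response Light.
Fleet A against Moderate: payoffs 2, 9, 1, -5 → best response Light.
Fleet A against Heavy: payoffs 3, 7, -3, 6 → best response Light.
Fleet A against Max: payoffs 1, 2, -2, 8 → best response Heavy.
Fleet B against Rest: payoffs 2, -3, 6, 9 → best response Max.
Fleet B against Light: payoffs -5, -2, -8, -4 → best response Moderate.
Fleet B against Moderate: payoffs -5, 6, 1, 2 → best response Moderate.
Fleet B against Heavy: payoffs 4, 6, -2, 2 → best response Moderate.
Mutual best responses: (Light, Moderate).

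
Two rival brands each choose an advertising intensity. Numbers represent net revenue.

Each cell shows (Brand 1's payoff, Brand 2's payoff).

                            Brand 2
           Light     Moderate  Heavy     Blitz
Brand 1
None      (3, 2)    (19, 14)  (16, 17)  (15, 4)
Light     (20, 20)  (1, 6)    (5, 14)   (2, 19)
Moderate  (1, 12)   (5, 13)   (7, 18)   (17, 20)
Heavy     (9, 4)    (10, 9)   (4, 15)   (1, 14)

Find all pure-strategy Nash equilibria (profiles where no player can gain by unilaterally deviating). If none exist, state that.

Pure-strategy Nash equilibria: (None, Heavy), (Light, Light), (Moderate, Blitz)

(None, Light): Brand 1 can switch to Light (3 → 20). Not NE.
(None, Moderate): Brand 2 can switch to Heavy (14 → 17). Not NE.
(None, Heavy): Brand 1 gets 16, best alternative 7; Brand 2 gets 17, best alternative 14. No profitable deviation — NE.
(None, Blitz): Brand 1 can switch to Moderate (15 → 17). Not NE.
(Light, Light): Brand 1 gets 20, best alternative 9; Brand 2 gets 20, best alternative 19. No profitable deviation — NE.
(Light, Moderate): Brand 1 can switch to None (1 → 19). Not NE.
(Light, Heavy): Brand 1 can switch to None (5 → 16). Not NE.
(Light, Blitz): Brand 1 can switch to None (2 → 15). Not NE.
(Moderate, Light): Brand 1 can switch to None (1 → 3). Not NE.
(Moderate, Moderate): Brand 1 can switch to None (5 → 19). Not NE.
(Moderate, Blitz): Brand 1 gets 17, best alternative 15; Brand 2 gets 20, best alternative 18. No profitable deviation — NE.
(The remaining 5 profiles each have a profitable deviation by the same check.)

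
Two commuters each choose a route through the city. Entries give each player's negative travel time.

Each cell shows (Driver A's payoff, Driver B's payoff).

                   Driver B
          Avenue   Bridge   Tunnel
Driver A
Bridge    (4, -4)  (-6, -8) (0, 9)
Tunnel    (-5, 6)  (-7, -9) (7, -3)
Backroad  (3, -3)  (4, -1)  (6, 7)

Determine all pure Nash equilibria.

This game has no pure Nash equilibrium.

Mark each player's best response to every combination of opponents' strategies; a profile where every player is best-responding is a pure Nash equilibrium.
Driver A against Avenue: payoffs 4, -5, 3 → best response Bridge.
Driver A against Bridge: payoffs -6, -7, 4 → best response Backroad.
Driver A against Tunnel: payoffs 0, 7, 6 → best response Tunnel.
Driver B against Bridge: payoffs -4, -8, 9 → best response Tunnel.
Driver B against Tunnel: payoffs 6, -9, -3 → best response Avenue.
Driver B against Backroad: payoffs -3, -1, 7 → best response Tunnel.
No profile is a mutual best response for all players.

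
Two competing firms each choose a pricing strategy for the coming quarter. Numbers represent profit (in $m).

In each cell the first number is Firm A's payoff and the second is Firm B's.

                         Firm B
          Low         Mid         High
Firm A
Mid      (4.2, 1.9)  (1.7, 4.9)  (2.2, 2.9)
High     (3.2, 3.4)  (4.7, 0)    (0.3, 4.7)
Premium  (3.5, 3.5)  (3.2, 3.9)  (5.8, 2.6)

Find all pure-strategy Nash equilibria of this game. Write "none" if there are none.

(Mid, Low): Firm B can switch to Mid (1.9 → 4.9). Not NE.
(Mid, Mid): Firm A can switch to High (1.7 → 4.7). Not NE.
(Mid, High): Firm A can switch to Premium (2.2 → 5.8). Not NE.
(High, Low): Firm A can switch to Mid (3.2 → 4.2). Not NE.
(High, Mid): Firm B can switch to Low (0 → 3.4). Not NE.
(High, High): Firm A can switch to Mid (0.3 → 2.2). Not NE.
(Premium, Low): Firm A can switch to Mid (3.5 → 4.2). Not NE.
(Premium, Mid): Firm A can switch to High (3.2 → 4.7). Not NE.
(The remaining 1 profile has a profitable deviation by the same check.)

No pure-strategy Nash equilibrium.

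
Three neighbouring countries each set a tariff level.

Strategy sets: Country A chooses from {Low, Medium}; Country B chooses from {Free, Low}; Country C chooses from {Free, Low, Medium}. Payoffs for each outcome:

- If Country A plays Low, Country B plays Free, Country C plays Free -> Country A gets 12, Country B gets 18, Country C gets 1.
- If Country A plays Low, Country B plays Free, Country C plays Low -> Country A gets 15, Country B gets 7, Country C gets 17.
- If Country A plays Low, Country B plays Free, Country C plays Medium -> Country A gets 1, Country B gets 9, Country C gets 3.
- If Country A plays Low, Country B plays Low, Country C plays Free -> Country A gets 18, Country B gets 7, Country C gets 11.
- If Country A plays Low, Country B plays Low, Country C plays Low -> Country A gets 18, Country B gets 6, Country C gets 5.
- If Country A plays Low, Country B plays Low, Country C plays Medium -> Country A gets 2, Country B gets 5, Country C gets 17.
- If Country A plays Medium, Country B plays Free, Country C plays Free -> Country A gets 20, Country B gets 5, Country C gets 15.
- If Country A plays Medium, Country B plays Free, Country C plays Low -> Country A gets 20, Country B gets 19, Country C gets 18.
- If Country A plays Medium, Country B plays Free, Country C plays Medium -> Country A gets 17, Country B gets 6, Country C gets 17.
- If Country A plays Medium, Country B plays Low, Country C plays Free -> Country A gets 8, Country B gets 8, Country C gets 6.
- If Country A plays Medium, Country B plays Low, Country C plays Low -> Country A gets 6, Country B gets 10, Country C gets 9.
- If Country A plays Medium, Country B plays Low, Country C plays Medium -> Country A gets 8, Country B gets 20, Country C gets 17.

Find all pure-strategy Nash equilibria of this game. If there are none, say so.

Country A against (Free, Free): payoffs 12, 20 → best response Medium.
Country A against (Free, Low): payoffs 15, 20 → best response Medium.
Country A against (Free, Medium): payoffs 1, 17 → best response Medium.
Country A against (Low, Free): payoffs 18, 8 → best response Low.
Country A against (Low, Low): payoffs 18, 6 → best response Low.
Country A against (Low, Medium): payoffs 2, 8 → best response Medium.
Country B against (Low, Free): payoffs 18, 7 → best response Free.
Country B against (Low, Low): payoffs 7, 6 → best response Free.
Country B against (Low, Medium): payoffs 9, 5 → best response Free.
Country B against (Medium, Free): payoffs 5, 8 → best response Low.
Country B against (Medium, Low): payoffs 19, 10 → best response Free.
Country B against (Medium, Medium): payoffs 6, 20 → best response Low.
Country C against (Low, Free): payoffs 1, 17, 3 → best response Low.
Country C against (Low, Low): payoffs 11, 5, 17 → best response Medium.
Country C against (Medium, Free): payoffs 15, 18, 17 → best response Low.
Country C against (Medium, Low): payoffs 6, 9, 17 → best response Medium.
Mutual best responses: (Medium, Free, Low); (Medium, Low, Medium).

(Medium, Free, Low) and (Medium, Low, Medium)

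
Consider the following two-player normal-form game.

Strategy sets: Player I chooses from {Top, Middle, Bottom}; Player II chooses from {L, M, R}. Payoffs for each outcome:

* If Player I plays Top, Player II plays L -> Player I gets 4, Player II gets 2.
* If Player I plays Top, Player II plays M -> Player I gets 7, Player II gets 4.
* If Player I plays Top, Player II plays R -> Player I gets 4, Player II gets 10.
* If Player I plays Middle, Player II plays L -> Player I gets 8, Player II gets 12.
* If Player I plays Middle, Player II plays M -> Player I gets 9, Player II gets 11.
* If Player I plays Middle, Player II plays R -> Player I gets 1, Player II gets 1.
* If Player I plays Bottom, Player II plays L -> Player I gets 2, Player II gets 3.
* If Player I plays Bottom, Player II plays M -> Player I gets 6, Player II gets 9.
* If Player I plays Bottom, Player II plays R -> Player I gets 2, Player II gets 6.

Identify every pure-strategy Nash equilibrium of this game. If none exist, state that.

(Top, L): Player I can switch to Middle (4 → 8). Not NE.
(Top, M): Player I can switch to Middle (7 → 9). Not NE.
(Top, R): Player I gets 4, best alternative 2; Player II gets 10, best alternative 4. No profitable deviation — NE.
(Middle, L): Player I gets 8, best alternative 4; Player II gets 12, best alternative 11. No profitable deviation — NE.
(Middle, M): Player II can switch to L (11 → 12). Not NE.
(Middle, R): Player I can switch to Top (1 → 4). Not NE.
(Bottom, L): Player I can switch to Top (2 → 4). Not NE.
(Bottom, M): Player I can switch to Top (6 → 7). Not NE.
(The remaining 1 profile has a profitable deviation by the same check.)

(Top, R); (Middle, L)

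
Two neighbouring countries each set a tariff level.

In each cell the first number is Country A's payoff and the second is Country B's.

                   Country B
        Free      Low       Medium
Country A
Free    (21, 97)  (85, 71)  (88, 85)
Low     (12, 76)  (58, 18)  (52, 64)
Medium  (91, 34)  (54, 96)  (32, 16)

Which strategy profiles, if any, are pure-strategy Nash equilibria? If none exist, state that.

For each strategy profile, look for a profitable unilateral deviation.
(Free, Free): Country A can switch to Medium (21 → 91). Not NE.
(Free, Low): Country B can switch to Free (71 → 97). Not NE.
(Free, Medium): Country B can switch to Free (85 → 97). Not NE.
(Low, Free): Country A can switch to Free (12 → 21). Not NE.
(Low, Low): Country A can switch to Free (58 → 85). Not NE.
(Low, Medium): Country A can switch to Free (52 → 88). Not NE.
(Medium, Free): Country B can switch to Low (34 → 96). Not NE.
(Medium, Low): Country A can switch to Free (54 → 85). Not NE.
(The remaining 1 profile has a profitable deviation by the same check.)

No pure-strategy Nash equilibrium.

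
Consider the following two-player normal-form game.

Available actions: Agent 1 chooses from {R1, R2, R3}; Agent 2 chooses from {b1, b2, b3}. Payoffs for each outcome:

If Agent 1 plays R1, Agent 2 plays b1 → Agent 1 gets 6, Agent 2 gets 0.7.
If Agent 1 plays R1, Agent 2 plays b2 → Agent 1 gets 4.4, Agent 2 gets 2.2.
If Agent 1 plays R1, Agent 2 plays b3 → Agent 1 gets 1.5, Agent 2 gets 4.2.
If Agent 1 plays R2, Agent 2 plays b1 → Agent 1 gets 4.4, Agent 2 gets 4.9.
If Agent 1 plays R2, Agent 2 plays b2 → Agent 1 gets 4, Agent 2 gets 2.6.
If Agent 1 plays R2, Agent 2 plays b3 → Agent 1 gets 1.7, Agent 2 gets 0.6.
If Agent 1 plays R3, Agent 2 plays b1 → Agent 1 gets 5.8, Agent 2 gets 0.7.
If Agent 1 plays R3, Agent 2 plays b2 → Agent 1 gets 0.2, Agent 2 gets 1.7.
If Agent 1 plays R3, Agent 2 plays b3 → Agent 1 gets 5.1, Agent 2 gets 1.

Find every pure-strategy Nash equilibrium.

(R1, b1): Agent 2 can switch to b2 (0.7 → 2.2). Not NE.
(R1, b2): Agent 2 can switch to b3 (2.2 → 4.2). Not NE.
(R1, b3): Agent 1 can switch to R2 (1.5 → 1.7). Not NE.
(R2, b1): Agent 1 can switch to R1 (4.4 → 6). Not NE.
(R2, b2): Agent 1 can switch to R1 (4 → 4.4). Not NE.
(R2, b3): Agent 1 can switch to R3 (1.7 → 5.1). Not NE.
(The remaining 3 profiles each have a profitable deviation by the same check.)

This game has no pure Nash equilibrium.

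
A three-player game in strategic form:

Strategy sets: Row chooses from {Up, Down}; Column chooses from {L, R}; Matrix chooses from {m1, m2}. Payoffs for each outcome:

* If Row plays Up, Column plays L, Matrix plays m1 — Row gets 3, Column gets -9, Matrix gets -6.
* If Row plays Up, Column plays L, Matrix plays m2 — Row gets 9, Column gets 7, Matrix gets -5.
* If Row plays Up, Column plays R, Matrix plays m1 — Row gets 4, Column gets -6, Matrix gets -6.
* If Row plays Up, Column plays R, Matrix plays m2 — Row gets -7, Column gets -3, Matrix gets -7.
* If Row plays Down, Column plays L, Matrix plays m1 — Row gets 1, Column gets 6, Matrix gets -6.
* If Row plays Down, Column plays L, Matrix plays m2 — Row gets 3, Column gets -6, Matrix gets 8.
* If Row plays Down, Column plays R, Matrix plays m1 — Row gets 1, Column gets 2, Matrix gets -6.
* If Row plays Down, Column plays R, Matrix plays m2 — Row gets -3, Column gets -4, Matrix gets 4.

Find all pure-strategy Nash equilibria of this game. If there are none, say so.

Row against (L, m1): payoffs 3, 1 → best response Up.
Row against (L, m2): payoffs 9, 3 → best response Up.
Row against (R, m1): payoffs 4, 1 → best response Up.
Row against (R, m2): payoffs -7, -3 → best response Down.
Column against (Up, m1): payoffs -9, -6 → best response R.
Column against (Up, m2): payoffs 7, -3 → best response L.
Column against (Down, m1): payoffs 6, 2 → best response L.
Column against (Down, m2): payoffs -6, -4 → best response R.
Matrix against (Up, L): payoffs -6, -5 → best response m2.
Matrix against (Up, R): payoffs -6, -7 → best response m1.
Matrix against (Down, L): payoffs -6, 8 → best response m2.
Matrix against (Down, R): payoffs -6, 4 → best response m2.
Mutual best responses: (Up, L, m2); (Up, R, m1); (Down, R, m2).

The pure Nash equilibria are (Up, L, m2) and (Up, R, m1) and (Down, R, m2).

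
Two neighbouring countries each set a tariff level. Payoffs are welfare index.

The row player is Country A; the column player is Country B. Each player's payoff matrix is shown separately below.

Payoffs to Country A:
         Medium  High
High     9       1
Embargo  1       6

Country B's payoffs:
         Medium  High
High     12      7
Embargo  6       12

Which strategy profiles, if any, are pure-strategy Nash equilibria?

(High, Medium): Country A gets 9, best alternative 1; Country B gets 12, best alternative 7. No profitable deviation — NE.
(High, High): Country A can switch to Embargo (1 → 6). Not NE.
(Embargo, Medium): Country A can switch to High (1 → 9). Not NE.
(Embargo, High): Country A gets 6, best alternative 1; Country B gets 12, best alternative 6. No profitable deviation — NE.

(High, Medium), (Embargo, High)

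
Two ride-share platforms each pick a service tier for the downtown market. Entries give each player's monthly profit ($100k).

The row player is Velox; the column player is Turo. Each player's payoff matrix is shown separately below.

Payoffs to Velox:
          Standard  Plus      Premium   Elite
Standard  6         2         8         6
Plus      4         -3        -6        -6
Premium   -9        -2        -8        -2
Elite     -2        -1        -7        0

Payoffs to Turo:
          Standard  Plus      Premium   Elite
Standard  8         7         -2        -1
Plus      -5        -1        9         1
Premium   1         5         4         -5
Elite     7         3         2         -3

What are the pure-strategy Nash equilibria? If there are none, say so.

Pure NE: (Standard, Standard)

(Standard, Standard): Velox gets 6, best alternative 4; Turo gets 8, best alternative 7. No profitable deviation — NE.
(Standard, Plus): Turo can switch to Standard (7 → 8). Not NE.
(Standard, Premium): Turo can switch to Standard (-2 → 8). Not NE.
(Standard, Elite): Turo can switch to Standard (-1 → 8). Not NE.
(Plus, Standard): Velox can switch to Standard (4 → 6). Not NE.
(Plus, Plus): Velox can switch to Standard (-3 → 2). Not NE.
(Plus, Premium): Velox can switch to Standard (-6 → 8). Not NE.
(Plus, Elite): Velox can switch to Standard (-6 → 6). Not NE.
(Premium, Standard): Velox can switch to Standard (-9 → 6). Not NE.
(Premium, Plus): Velox can switch to Standard (-2 → 2). Not NE.
(Premium, Premium): Velox can switch to Standard (-8 → 8). Not NE.
(The remaining 5 profiles each have a profitable deviation by the same check.)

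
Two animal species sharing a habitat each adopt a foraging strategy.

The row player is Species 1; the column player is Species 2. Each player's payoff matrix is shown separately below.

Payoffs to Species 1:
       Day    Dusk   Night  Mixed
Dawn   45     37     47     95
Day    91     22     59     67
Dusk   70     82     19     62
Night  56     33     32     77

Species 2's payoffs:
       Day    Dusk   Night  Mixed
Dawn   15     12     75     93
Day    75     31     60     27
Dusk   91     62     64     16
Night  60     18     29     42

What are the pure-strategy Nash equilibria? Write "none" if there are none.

Species 1 against Day: payoffs 45, 91, 70, 56 → best response Day.
Species 1 against Dusk: payoffs 37, 22, 82, 33 → best response Dusk.
Species 1 against Night: payoffs 47, 59, 19, 32 → best response Day.
Species 1 against Mixed: payoffs 95, 67, 62, 77 → best response Dawn.
Species 2 against Dawn: payoffs 15, 12, 75, 93 → best response Mixed.
Species 2 against Day: payoffs 75, 31, 60, 27 → best response Day.
Species 2 against Dusk: payoffs 91, 62, 64, 16 → best response Day.
Species 2 against Night: payoffs 60, 18, 29, 42 → best response Day.
Mutual best responses: (Dawn, Mixed); (Day, Day).

Pure-strategy Nash equilibria: (Dawn, Mixed), (Day, Day)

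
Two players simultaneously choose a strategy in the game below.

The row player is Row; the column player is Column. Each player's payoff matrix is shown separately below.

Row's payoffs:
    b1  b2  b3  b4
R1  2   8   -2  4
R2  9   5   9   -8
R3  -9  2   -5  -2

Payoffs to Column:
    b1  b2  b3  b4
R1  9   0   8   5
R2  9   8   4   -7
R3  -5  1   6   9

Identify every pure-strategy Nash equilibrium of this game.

The unique pure-strategy Nash equilibrium is (R2, b1).

Row against b1: payoffs 2, 9, -9 → best response R2.
Row against b2: payoffs 8, 5, 2 → best response R1.
Row against b3: payoffs -2, 9, -5 → best response R2.
Row against b4: payoffs 4, -8, -2 → best response R1.
Column against R1: payoffs 9, 0, 8, 5 → best response b1.
Column against R2: payoffs 9, 8, 4, -7 → best response b1.
Column against R3: payoffs -5, 1, 6, 9 → best response b4.
Mutual best responses: (R2, b1).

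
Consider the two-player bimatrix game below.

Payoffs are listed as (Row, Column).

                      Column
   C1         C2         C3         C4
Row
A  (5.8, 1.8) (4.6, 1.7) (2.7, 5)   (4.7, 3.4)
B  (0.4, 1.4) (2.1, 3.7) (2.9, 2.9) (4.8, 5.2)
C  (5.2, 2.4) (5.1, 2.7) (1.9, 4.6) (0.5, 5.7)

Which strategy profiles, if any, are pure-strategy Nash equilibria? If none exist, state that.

The unique pure-strategy Nash equilibrium is (B, C4).

Row against C1: payoffs 5.8, 0.4, 5.2 → best response A.
Row against C2: payoffs 4.6, 2.1, 5.1 → best response C.
Row against C3: payoffs 2.7, 2.9, 1.9 → best response B.
Row against C4: payoffs 4.7, 4.8, 0.5 → best response B.
Column against A: payoffs 1.8, 1.7, 5, 3.4 → best response C3.
Column against B: payoffs 1.4, 3.7, 2.9, 5.2 → best response C4.
Column against C: payoffs 2.4, 2.7, 4.6, 5.7 → best response C4.
Mutual best responses: (B, C4).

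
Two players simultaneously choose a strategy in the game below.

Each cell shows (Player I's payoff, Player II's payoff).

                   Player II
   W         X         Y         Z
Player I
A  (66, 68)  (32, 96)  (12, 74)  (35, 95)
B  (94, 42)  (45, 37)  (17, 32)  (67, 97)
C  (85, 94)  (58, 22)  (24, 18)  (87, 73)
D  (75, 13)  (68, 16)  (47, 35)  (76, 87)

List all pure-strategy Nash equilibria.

none

For each strategy profile, look for a profitable unilateral deviation.
(A, W): Player I can switch to B (66 → 94). Not NE.
(A, X): Player I can switch to B (32 → 45). Not NE.
(A, Y): Player I can switch to B (12 → 17). Not NE.
(A, Z): Player I can switch to B (35 → 67). Not NE.
(B, W): Player II can switch to Z (42 → 97). Not NE.
(B, X): Player I can switch to C (45 → 58). Not NE.
(B, Y): Player I can switch to C (17 → 24). Not NE.
(B, Z): Player I can switch to C (67 → 87). Not NE.
(The remaining 8 profiles each have a profitable deviation by the same check.)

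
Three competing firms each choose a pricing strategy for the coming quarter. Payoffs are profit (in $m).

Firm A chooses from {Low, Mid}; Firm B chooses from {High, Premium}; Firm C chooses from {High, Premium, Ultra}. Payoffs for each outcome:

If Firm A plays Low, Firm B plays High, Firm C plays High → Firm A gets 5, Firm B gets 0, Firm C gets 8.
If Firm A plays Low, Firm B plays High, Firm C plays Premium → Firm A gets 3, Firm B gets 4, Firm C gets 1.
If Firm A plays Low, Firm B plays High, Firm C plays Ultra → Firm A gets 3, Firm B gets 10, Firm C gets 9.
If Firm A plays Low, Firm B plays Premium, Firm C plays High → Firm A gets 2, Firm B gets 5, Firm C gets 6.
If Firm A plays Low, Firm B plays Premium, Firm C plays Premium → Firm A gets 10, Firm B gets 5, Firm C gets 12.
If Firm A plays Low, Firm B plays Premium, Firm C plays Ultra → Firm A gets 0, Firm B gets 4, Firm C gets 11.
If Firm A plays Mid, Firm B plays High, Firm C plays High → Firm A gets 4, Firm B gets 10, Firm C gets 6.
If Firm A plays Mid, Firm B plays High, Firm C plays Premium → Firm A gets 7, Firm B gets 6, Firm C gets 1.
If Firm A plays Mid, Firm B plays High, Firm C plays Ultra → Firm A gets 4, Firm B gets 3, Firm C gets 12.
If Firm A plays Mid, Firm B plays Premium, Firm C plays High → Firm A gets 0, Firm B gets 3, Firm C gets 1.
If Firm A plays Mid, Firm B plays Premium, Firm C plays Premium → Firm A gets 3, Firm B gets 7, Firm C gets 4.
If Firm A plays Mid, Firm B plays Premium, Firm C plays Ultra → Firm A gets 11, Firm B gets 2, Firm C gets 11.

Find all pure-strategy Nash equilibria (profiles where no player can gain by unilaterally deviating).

Firm A against (High, High): payoffs 5, 4 → best response Low.
Firm A against (High, Premium): payoffs 3, 7 → best response Mid.
Firm A against (High, Ultra): payoffs 3, 4 → best response Mid.
Firm A against (Premium, High): payoffs 2, 0 → best response Low.
Firm A against (Premium, Premium): payoffs 10, 3 → best response Low.
Firm A against (Premium, Ultra): payoffs 0, 11 → best response Mid.
Firm B against (Low, High): payoffs 0, 5 → best response Premium.
Firm B against (Low, Premium): payoffs 4, 5 → best response Premium.
Firm B against (Low, Ultra): payoffs 10, 4 → best response High.
Firm B against (Mid, High): payoffs 10, 3 → best response High.
Firm B against (Mid, Premium): payoffs 6, 7 → best response Premium.
Firm B against (Mid, Ultra): payoffs 3, 2 → best response High.
Firm C against (Low, High): payoffs 8, 1, 9 → best response Ultra.
Firm C against (Low, Premium): payoffs 6, 12, 11 → best response Premium.
Firm C against (Mid, High): payoffs 6, 1, 12 → best response Ultra.
Firm C against (Mid, Premium): payoffs 1, 4, 11 → best response Ultra.
Mutual best responses: (Low, Premium, Premium); (Mid, High, Ultra).

Pure-strategy Nash equilibria: (Low, Premium, Premium) and (Mid, High, Ultra)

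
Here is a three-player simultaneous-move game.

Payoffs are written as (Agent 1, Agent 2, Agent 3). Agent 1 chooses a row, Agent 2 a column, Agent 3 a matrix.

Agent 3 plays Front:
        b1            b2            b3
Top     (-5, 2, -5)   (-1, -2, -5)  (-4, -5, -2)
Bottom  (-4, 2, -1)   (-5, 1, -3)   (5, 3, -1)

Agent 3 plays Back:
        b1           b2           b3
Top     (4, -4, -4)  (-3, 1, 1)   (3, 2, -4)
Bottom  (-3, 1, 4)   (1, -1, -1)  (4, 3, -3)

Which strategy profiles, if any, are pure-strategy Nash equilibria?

Pure NE: (Bottom, b3, Front)

Agent 1 against (b1, Front): payoffs -5, -4 → best response Bottom.
Agent 1 against (b1, Back): payoffs 4, -3 → best response Top.
Agent 1 against (b2, Front): payoffs -1, -5 → best response Top.
Agent 1 against (b2, Back): payoffs -3, 1 → best response Bottom.
Agent 1 against (b3, Front): payoffs -4, 5 → best response Bottom.
Agent 1 against (b3, Back): payoffs 3, 4 → best response Bottom.
Agent 2 against (Top, Front): payoffs 2, -2, -5 → best response b1.
Agent 2 against (Top, Back): payoffs -4, 1, 2 → best response b3.
Agent 2 against (Bottom, Front): payoffs 2, 1, 3 → best response b3.
Agent 2 against (Bottom, Back): payoffs 1, -1, 3 → best response b3.
Agent 3 against (Top, b1): payoffs -5, -4 → best response Back.
Agent 3 against (Top, b2): payoffs -5, 1 → best response Back.
Agent 3 against (Top, b3): payoffs -2, -4 → best response Front.
Agent 3 against (Bottom, b1): payoffs -1, 4 → best response Back.
Agent 3 against (Bottom, b2): payoffs -3, -1 → best response Back.
Agent 3 against (Bottom, b3): payoffs -1, -3 → best response Front.
Mutual best responses: (Bottom, b3, Front).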